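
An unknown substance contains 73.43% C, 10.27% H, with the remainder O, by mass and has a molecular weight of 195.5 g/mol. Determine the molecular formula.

Assume 100 g: 73.43 g C, 10.27 g H, 16.3 g O.
n(C) = 73.43/12.01 = 6.114, n(H) = 10.27/1.008 = 10.19, n(O) = 16.3/16.00 = 1.019
Smallest is O at 1.019 mol; normalising gives C 6.002, H 10.001, O 1.000
→ C6H10O
Empirical-formula mass = 98.14 g/mol
n = 195.5 / 98.14 = 1.99 ≈ 2
Molecular formula = (C6H10O)×2 = C12H20O2

C12H20O2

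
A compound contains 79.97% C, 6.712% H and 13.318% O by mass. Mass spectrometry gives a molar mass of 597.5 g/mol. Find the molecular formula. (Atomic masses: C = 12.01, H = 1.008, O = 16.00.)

Assume 100 g: 79.97 g C, 6.712 g H, 13.318 g O.
C: 79.97 g ÷ 12.01 g/mol = 6.659 mol
H: 6.712 g ÷ 1.008 g/mol = 6.659 mol
O: 13.318 g ÷ 16.00 g/mol = 0.8324 mol
Smallest is O at 0.8324 mol; normalising gives C 8.000, H 8.000, O 1.000
Ratio ≈ 8:8:1, so the empirical formula is C8H8O
Empirical-formula mass = 120.14 g/mol
n = 597.5 / 120.14 = 4.97 ≈ 5
Molecular formula = (C8H8O)×5 = C40H40O5

C40H40O5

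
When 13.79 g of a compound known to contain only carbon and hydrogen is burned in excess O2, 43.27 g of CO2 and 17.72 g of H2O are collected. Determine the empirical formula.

CH2

mol C = 43.27 / 44.01 = 0.9832; mass C = 0.9832 × 12.01 = 11.81 g
mol H = 2 × (17.72 / 18.02) = 1.967; mass H = 1.967 × 1.008 = 1.982 g
Smallest is C at 0.9832 mol; normalising gives C 1.000, H 2.000
Ratio ≈ 1:2, so the empirical formula is CH2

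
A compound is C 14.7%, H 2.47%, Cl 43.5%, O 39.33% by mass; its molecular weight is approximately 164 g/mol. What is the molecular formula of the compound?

C2H4Cl2O4

Assume 100 g: 14.7 g C, 2.47 g H, 43.5 g Cl, 39.33 g O.
C: 14.7 g ÷ 12.01 g/mol = 1.224 mol
H: 2.47 g ÷ 1.008 g/mol = 2.45 mol
Cl: 43.5 g ÷ 35.45 g/mol = 1.227 mol
O: 39.33 g ÷ 16.00 g/mol = 2.458 mol
Divide by the smallest (1.224 mol C): C 1.000, H 2.002, Cl 1.003, O 2.008
Ratio ≈ 1:2:1:2, so the empirical formula is CH2ClO2
Empirical-formula mass = 81.48 g/mol
n = 164 / 81.48 = 2.01 ≈ 2
Molecular formula = (CH2ClO2)×2 = C2H4Cl2O4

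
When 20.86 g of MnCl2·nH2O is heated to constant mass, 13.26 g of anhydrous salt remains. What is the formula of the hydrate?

MnCl2·4H2O

Mass of water lost = 20.86 − 13.26 = 7.6 g → 7.6 / 18.02 = 0.4218 mol H2O
Molar mass of MnCl2 = 125.84 g/mol → mol MnCl2 = 13.26 / 125.84 = 0.1054
n = 0.4218 / 0.1054 = 4.00 ≈ 4 → MnCl2·4H2O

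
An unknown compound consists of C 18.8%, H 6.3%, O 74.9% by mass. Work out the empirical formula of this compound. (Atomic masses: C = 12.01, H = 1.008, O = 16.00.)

CH4O3

Assume 100 g: 18.8 g C, 6.3 g H, 74.9 g O.
Moles — C: 18.8 / 12.01 = 1.565 mol; H: 6.3 / 1.008 = 6.25 mol; O: 74.9 / 16.00 = 4.681 mol
Ratios (÷ 1.565): C 1.000, H 3.993, O 2.991
→ CH4O3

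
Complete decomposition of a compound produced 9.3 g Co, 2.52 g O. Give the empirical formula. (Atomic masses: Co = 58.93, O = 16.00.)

Moles — Co: 9.3 / 58.93 = 0.1578 mol; O: 2.52 / 16.00 = 0.1575 mol
Divide by the smallest (0.1575 mol O): Co 1.002, O 1.000
Ratio ≈ 1:1, so the empirical formula is CoO

CoO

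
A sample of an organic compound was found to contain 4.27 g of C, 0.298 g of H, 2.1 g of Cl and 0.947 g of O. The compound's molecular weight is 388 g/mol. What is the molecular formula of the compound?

C: 4.27 g ÷ 12.01 g/mol = 0.3555 mol
H: 0.298 g ÷ 1.008 g/mol = 0.2956 mol
Cl: 2.1 g ÷ 35.45 g/mol = 0.05924 mol
O: 0.947 g ÷ 16.00 g/mol = 0.05919 mol
Divide by the smallest (0.05919 mol O): C 6.007, H 4.995, Cl 1.001, O 1.000
Ratio ≈ 6:5:1:1, so the empirical formula is C6H5ClO
Empirical-formula mass = 128.55 g/mol
n = 388 / 128.55 = 3.02 ≈ 3
Molecular formula = (C6H5ClO)×3 = C18H15Cl3O3

C18H15Cl3O3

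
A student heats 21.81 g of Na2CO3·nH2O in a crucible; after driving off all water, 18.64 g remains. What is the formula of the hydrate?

Na2CO3·H2O

Mass of water lost = 21.81 − 18.64 = 3.17 g → 3.17 / 18.02 = 0.1759 mol H2O
Molar mass of Na2CO3 = 105.99 g/mol → mol Na2CO3 = 18.64 / 105.99 = 0.1759
n = 0.1759 / 0.1759 = 1.00 ≈ 1 → Na2CO3·H2O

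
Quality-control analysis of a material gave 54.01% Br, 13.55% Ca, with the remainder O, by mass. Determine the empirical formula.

Assume 100 g: 54.01 g Br, 13.55 g Ca, 32.44 g O.
n(Br) = 54.01/79.90 = 0.676, n(Ca) = 13.55/40.08 = 0.3381, n(O) = 32.44/16.00 = 2.027
Divide by the smallest (0.3381 mol Ca): Br 1.999, Ca 1.000, O 5.997
Ratio ≈ 2:1:6, so the empirical formula is Br2CaO6

Br2CaO6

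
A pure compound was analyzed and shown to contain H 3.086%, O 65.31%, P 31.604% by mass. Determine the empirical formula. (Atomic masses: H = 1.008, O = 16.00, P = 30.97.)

H3O4P

Assume 100 g: 3.086 g H, 65.31 g O, 31.604 g P.
n(H) = 3.086/1.008 = 3.062, n(O) = 65.31/16.00 = 4.082, n(P) = 31.604/30.97 = 1.02
Ratios (÷ 1.02): H 3.000, O 4.000, P 1.000
→ H3O4P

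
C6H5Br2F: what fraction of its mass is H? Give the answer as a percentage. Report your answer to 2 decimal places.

Molar mass = 6(12.01) + 5(1.008) + 2(79.90) + 1(19.00) = 255.900 g/mol
Mass of H per mole = 5 × 1.008 = 5.040 g
% H = 5.040 / 255.900 × 100 = 1.97%

1.97%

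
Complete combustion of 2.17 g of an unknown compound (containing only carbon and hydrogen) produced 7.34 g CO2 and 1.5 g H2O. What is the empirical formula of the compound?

mol C = 7.34 / 44.01 = 0.1668; mass C = 0.1668 × 12.01 = 2.003 g
mol H = 2 × (1.5 / 18.02) = 0.1665; mass H = 0.1665 × 1.008 = 0.1678 g
Ratios (÷ 0.1665): C 1.002, H 1.000
→ CH

CH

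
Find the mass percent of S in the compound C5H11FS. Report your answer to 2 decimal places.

26.24%

Molar mass = 5(12.01) + 11(1.008) + 1(19.00) + 1(32.07) = 122.208 g/mol
Mass of S per mole = 1 × 32.07 = 32.070 g
% S = 32.070 / 122.208 × 100 = 26.24%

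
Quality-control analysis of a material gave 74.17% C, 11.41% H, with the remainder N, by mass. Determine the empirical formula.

C6H11N

Assume 100 g: 74.17 g C, 11.41 g H, 14.42 g N.
n(C) = 74.17/12.01 = 6.176, n(H) = 11.41/1.008 = 11.32, n(N) = 14.42/14.01 = 1.029
Smallest is N at 1.029 mol; normalising gives C 6.000, H 10.998, N 1.000
Ratio ≈ 6:11:1, so the empirical formula is C6H11N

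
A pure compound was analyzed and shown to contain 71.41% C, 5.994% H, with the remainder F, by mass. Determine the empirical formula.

C5H5F

Assume 100 g: 71.41 g C, 5.994 g H, 22.596 g F.
C: 71.41 g ÷ 12.01 g/mol = 5.946 mol
H: 5.994 g ÷ 1.008 g/mol = 5.946 mol
F: 22.596 g ÷ 19.00 g/mol = 1.189 mol
Divide by the smallest (1.189 mol F): C 5.000, H 5.000, F 1.000
≈ 5:5:1 → C5H5F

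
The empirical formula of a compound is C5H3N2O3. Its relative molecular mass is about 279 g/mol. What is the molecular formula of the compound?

C10H6N4O6

Empirical-formula mass = 139.09 g/mol
n = 279 / 139.09 = 2.01 ≈ 2
Molecular formula = (C5H3N2O3)2 = C10H6N4O6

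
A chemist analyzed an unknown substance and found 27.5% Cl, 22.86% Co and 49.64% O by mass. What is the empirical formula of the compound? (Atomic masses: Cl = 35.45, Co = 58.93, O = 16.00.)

Assume 100 g: 27.5 g Cl, 22.86 g Co, 49.64 g O.
n(Cl) = 27.5/35.45 = 0.7757, n(Co) = 22.86/58.93 = 0.3879, n(O) = 49.64/16.00 = 3.103
Ratios (÷ 0.3879): Cl 2.000, Co 1.000, O 7.998
Ratio ≈ 2:1:8, so the empirical formula is Cl2CoO8

Cl2CoO8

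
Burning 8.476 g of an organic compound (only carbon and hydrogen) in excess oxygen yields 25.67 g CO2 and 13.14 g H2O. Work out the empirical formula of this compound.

C2H5

mol C = 25.67 / 44.01 = 0.5833; mass C = 0.5833 × 12.01 = 7.005 g
mol H = 2 × (13.14 / 18.02) = 1.458; mass H = 1.458 × 1.008 = 1.470 g
Divide by the smallest (0.5833 mol C): C 1.000, H 2.500
×2: C 2.00, H 5.00 → C2H5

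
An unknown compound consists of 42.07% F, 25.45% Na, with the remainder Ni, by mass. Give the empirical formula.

Assume 100 g: 42.07 g F, 25.45 g Na, 32.48 g Ni.
Moles — F: 42.07 / 19.00 = 2.214 mol; Na: 25.45 / 22.99 = 1.107 mol; Ni: 32.48 / 58.69 = 0.5534 mol
Smallest is Ni at 0.5534 mol; normalising gives F 4.001, Na 2.000, Ni 1.000
≈ 4:2:1 → F4Na2Ni

F4Na2Ni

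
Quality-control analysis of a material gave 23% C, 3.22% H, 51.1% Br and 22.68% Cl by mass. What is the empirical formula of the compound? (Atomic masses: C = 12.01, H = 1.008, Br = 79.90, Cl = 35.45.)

C3H5BrCl

Assume 100 g: 23 g C, 3.22 g H, 51.1 g Br, 22.68 g Cl.
n(C) = 23/12.01 = 1.915, n(H) = 3.22/1.008 = 3.194, n(Br) = 51.1/79.90 = 0.6395, n(Cl) = 22.68/35.45 = 0.6398
Smallest is Br at 0.6395 mol; normalising gives C 2.994, H 4.995, Br 1.000, Cl 1.000
→ C3H5BrCl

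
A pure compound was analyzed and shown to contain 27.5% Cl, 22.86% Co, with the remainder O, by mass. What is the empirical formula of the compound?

Cl2CoO8

Assume 100 g: 27.5 g Cl, 22.86 g Co, 49.64 g O.
Cl: 27.5 g ÷ 35.45 g/mol = 0.7757 mol
Co: 22.86 g ÷ 58.93 g/mol = 0.3879 mol
O: 49.64 g ÷ 16.00 g/mol = 3.103 mol
Divide by the smallest (0.3879 mol Co): Cl 2.000, Co 1.000, O 7.998
≈ 2:1:8 → Cl2CoO8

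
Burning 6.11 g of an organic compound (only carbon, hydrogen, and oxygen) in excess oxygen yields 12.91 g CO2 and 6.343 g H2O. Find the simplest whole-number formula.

mol C = 12.91 / 44.01 = 0.2933; mass C = 0.2933 × 12.01 = 3.523 g
mol H = 2 × (6.343 / 18.02) = 0.7040; mass H = 0.7040 × 1.008 = 0.7096 g
mass O = 6.11 − (4.233) = 1.877 g → mol O = 0.1173
Smallest is O at 0.1173 mol; normalising gives C 2.500, H 6.000, O 1.000
Multiply by 2: C 5.00, H 12.00, O 2.00 → C5H12O2

C5H12O2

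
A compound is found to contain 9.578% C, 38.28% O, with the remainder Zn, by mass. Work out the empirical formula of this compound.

Assume 100 g: 9.578 g C, 38.28 g O, 52.142 g Zn.
Moles — C: 9.578 / 12.01 = 0.7975 mol; O: 38.28 / 16.00 = 2.393 mol; Zn: 52.142 / 65.38 = 0.7975 mol
Ratios (÷ 0.7975): C 1.000, O 3.000, Zn 1.000
≈ 1:3:1 → CO3Zn

CO3Zn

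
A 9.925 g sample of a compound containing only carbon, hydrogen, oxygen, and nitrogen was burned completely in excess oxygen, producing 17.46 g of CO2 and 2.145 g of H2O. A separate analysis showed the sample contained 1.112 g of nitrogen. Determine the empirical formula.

mol C = 17.46 / 44.01 = 0.3967; mass C = 0.3967 × 12.01 = 4.765 g
mol H = 2 × (2.145 / 18.02) = 0.2381; mass H = 0.2381 × 1.008 = 0.2400 g
mol N = 1.112 / 14.01 = 0.07937
mass O = 9.925 − (6.117) = 3.808 g → mol O = 0.2380
Divide by the smallest (0.07937 mol N): C 4.998, H 2.999, N 1.000, O 2.999
≈ 5:3:1:3 → C5H3NO3

C5H3NO3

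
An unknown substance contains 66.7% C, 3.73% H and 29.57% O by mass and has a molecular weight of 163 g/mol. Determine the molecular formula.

C9H6O3

Assume 100 g: 66.7 g C, 3.73 g H, 29.57 g O.
Moles — C: 66.7 / 12.01 = 5.554 mol; H: 3.73 / 1.008 = 3.7 mol; O: 29.57 / 16.00 = 1.848 mol
Divide by the smallest (1.848 mol O): C 3.005, H 2.002, O 1.000
→ C3H2O
Empirical-formula mass = 54.05 g/mol
n = 163 / 54.05 = 3.02 ≈ 3
Molecular formula = (C3H2O)×3 = C9H6O3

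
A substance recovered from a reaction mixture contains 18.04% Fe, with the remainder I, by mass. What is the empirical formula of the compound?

Assume 100 g: 18.04 g Fe, 81.96 g I.
Fe: 18.04 g ÷ 55.85 g/mol = 0.323 mol
I: 81.96 g ÷ 126.90 g/mol = 0.6459 mol
Divide by the smallest (0.323 mol Fe): Fe 1.000, I 2.000
Ratio ≈ 1:2, so the empirical formula is FeI2

FeI2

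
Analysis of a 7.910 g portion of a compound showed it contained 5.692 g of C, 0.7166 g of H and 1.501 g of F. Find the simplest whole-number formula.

Moles — C: 5.692 / 12.01 = 0.4739 mol; H: 0.7166 / 1.008 = 0.7109 mol; F: 1.501 / 19.00 = 0.079 mol
Divide by the smallest (0.079 mol F): C 5.999, H 8.999, F 1.000
→ C6H9F

C6H9F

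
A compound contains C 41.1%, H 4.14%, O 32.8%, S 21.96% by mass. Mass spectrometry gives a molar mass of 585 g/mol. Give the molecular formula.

Assume 100 g: 41.1 g C, 4.14 g H, 32.8 g O, 21.96 g S.
n(C) = 41.1/12.01 = 3.422, n(H) = 4.14/1.008 = 4.107, n(O) = 32.8/16.00 = 2.05, n(S) = 21.96/32.07 = 0.6848
Ratios (÷ 0.6848): C 4.998, H 5.998, O 2.994, S 1.000
→ C5H6O3S
Empirical-formula mass = 146.17 g/mol
n = 585 / 146.17 = 4.00 ≈ 4
Molecular formula = (C5H6O3S)×4 = C20H24O12S4

C20H24O12S4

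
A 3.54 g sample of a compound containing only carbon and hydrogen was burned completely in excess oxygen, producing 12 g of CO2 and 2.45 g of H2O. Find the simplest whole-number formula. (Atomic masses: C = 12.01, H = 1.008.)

mol C = 12 / 44.01 = 0.2727; mass C = 0.2727 × 12.01 = 3.275 g
mol H = 2 × (2.45 / 18.02) = 0.2719; mass H = 0.2719 × 1.008 = 0.2741 g
Ratios (÷ 0.2719): C 1.003, H 1.000
Ratio ≈ 1:1, so the empirical formula is CH

CH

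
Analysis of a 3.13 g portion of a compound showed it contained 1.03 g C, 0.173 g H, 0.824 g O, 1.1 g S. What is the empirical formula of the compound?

C5H10O3S2

Moles — C: 1.03 / 12.01 = 0.08576 mol; H: 0.173 / 1.008 = 0.1716 mol; O: 0.824 / 16.00 = 0.0515 mol; S: 1.1 / 32.07 = 0.0343 mol
Ratios (÷ 0.0343): C 2.500, H 5.004, O 1.501, S 1.000
×2: C 5.00, H 10.01, O 3.00, S 2.00 → C5H10O3S2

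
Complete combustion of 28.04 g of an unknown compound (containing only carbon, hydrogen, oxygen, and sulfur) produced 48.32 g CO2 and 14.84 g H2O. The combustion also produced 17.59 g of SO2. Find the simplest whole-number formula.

C4H6OS

mol C = 48.32 / 44.01 = 1.098; mass C = 1.098 × 12.01 = 13.19 g
mol H = 2 × (14.84 / 18.02) = 1.647; mass H = 1.647 × 1.008 = 1.660 g
mol S = 17.59 / 64.07 = 0.2745; mass S = 8.805 g
mass O = 28.04 − (23.65) = 4.389 g → mol O = 0.2743
Ratios (÷ 0.2743): C 4.002, H 6.004, O 1.000, S 1.001
→ C4H6OS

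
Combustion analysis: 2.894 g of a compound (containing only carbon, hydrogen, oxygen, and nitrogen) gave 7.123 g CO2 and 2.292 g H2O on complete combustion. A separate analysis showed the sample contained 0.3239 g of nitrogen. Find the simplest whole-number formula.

C7H11NO

mol C = 7.123 / 44.01 = 0.1618; mass C = 0.1618 × 12.01 = 1.944 g
mol H = 2 × (2.292 / 18.02) = 0.2544; mass H = 0.2544 × 1.008 = 0.2564 g
mol N = 0.3239 / 14.01 = 0.02312
mass O = 2.894 − (2.524) = 0.3699 g → mol O = 0.02312
Divide by the smallest (0.02312 mol O): C 7.001, H 11.004, N 1.000, O 1.000
≈ 7:11:1:1 → C7H11NO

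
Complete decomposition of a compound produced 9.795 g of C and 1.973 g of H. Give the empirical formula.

n(C) = 9.795/12.01 = 0.8156, n(H) = 1.973/1.008 = 1.957
Smallest is C at 0.8156 mol; normalising gives C 1.000, H 2.400
×5: C 5.00, H 12.00 → C5H12

C5H12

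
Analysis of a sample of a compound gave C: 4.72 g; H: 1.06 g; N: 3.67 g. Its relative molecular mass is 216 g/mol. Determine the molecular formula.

Moles — C: 4.72 / 12.01 = 0.393 mol; H: 1.06 / 1.008 = 1.052 mol; N: 3.67 / 14.01 = 0.262 mol
Smallest is N at 0.262 mol; normalising gives C 1.500, H 4.014, N 1.000
Multiply by 2: C 3.00, H 8.03, N 2.00 → C3H8N2
Empirical-formula mass = 72.11 g/mol
n = 216 / 72.11 = 3.00 ≈ 3
Molecular formula = (C3H8N2)×3 = C9H24N6

C9H24N6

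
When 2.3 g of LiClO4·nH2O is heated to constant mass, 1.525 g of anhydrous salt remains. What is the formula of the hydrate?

LiClO4·3H2O

Mass of water lost = 2.3 − 1.525 = 0.775 g → 0.775 / 18.02 = 0.04301 mol H2O
Molar mass of LiClO4 = 106.39 g/mol → mol LiClO4 = 1.525 / 106.39 = 0.01433
n = 0.04301 / 0.01433 = 3.00 ≈ 3 → LiClO4·3H2O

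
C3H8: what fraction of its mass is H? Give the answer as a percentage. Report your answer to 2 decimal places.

Molar mass = 3(12.01) + 8(1.008) = 44.094 g/mol
Mass of H per mole = 8 × 1.008 = 8.064 g
% H = 8.064 / 44.094 × 100 = 18.29%

18.29%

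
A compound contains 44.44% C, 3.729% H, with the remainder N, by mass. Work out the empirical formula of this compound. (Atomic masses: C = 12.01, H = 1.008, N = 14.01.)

CHN

Assume 100 g: 44.44 g C, 3.729 g H, 51.831 g N.
Moles — C: 44.44 / 12.01 = 3.7 mol; H: 3.729 / 1.008 = 3.699 mol; N: 51.831 / 14.01 = 3.7 mol
Divide by the smallest (3.699 mol H): C 1.000, H 1.000, N 1.000
→ CHN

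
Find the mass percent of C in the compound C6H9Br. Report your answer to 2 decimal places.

44.75%

Molar mass = 6(12.01) + 9(1.008) + 1(79.90) = 161.032 g/mol
Mass of C per mole = 6 × 12.01 = 72.060 g
% C = 72.060 / 161.032 × 100 = 44.75%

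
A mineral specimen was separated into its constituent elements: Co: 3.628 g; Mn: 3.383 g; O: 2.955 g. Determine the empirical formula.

Moles — Co: 3.628 / 58.93 = 0.06156 mol; Mn: 3.383 / 54.94 = 0.06158 mol; O: 2.955 / 16.00 = 0.1847 mol
Divide by the smallest (0.06156 mol Co): Co 1.000, Mn 1.000, O 3.000
Ratio ≈ 1:1:3, so the empirical formula is CoMnO3

CoMnO3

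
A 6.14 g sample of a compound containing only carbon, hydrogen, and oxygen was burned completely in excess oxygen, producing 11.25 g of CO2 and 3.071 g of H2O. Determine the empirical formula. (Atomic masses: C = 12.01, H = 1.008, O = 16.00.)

C3H4O2

mol C = 11.25 / 44.01 = 0.2556; mass C = 0.2556 × 12.01 = 3.070 g
mol H = 2 × (3.071 / 18.02) = 0.3408; mass H = 0.3408 × 1.008 = 0.3436 g
mass O = 6.14 − (3.414) = 2.726 g → mol O = 0.1704
Divide by the smallest (0.1704 mol O): C 1.500, H 2.000, O 1.000
Multiply by 2: C 3.00, H 4.00, O 2.00 → C3H4O2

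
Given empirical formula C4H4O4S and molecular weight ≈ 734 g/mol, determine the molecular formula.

Empirical-formula mass = 148.14 g/mol
n = 734 / 148.14 = 4.95 ≈ 5
Molecular formula = (C4H4O4S)5 = C20H20O20S5

C20H20O20S5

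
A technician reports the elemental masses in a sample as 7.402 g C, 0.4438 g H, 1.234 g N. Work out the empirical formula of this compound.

C7H5N

C: 7.402 g ÷ 12.01 g/mol = 0.6163 mol
H: 0.4438 g ÷ 1.008 g/mol = 0.4403 mol
N: 1.234 g ÷ 14.01 g/mol = 0.08808 mol
Divide by the smallest (0.08808 mol N): C 6.997, H 4.999, N 1.000
→ C7H5N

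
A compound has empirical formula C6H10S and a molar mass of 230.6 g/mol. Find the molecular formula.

C12H20S2

Empirical-formula mass = 114.21 g/mol
n = 230.6 / 114.21 = 2.02 ≈ 2
Molecular formula = (C6H10S)2 = C12H20S2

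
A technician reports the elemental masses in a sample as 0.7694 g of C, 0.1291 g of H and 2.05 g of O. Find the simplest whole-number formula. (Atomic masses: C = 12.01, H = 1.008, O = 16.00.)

CH2O2

C: 0.7694 g ÷ 12.01 g/mol = 0.06406 mol
H: 0.1291 g ÷ 1.008 g/mol = 0.1281 mol
O: 2.05 g ÷ 16.00 g/mol = 0.1281 mol
Divide by the smallest (0.06406 mol C): C 1.000, H 1.999, O 2.000
≈ 1:2:2 → CH2O2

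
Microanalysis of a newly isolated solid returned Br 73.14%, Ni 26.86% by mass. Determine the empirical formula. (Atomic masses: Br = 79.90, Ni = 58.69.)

Br2Ni

Assume 100 g: 73.14 g Br, 26.86 g Ni.
Moles — Br: 73.14 / 79.90 = 0.9154 mol; Ni: 26.86 / 58.69 = 0.4577 mol
Ratios (÷ 0.4577): Br 2.000, Ni 1.000
≈ 2:1 → Br2Ni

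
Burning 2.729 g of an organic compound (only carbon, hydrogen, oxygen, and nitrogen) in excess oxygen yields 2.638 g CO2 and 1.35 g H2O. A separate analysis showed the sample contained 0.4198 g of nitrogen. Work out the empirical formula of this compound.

mol C = 2.638 / 44.01 = 0.05994; mass C = 0.05994 × 12.01 = 0.7199 g
mol H = 2 × (1.35 / 18.02) = 0.1498; mass H = 0.1498 × 1.008 = 0.1510 g
mol N = 0.4198 / 14.01 = 0.02996
mass O = 2.729 − (1.291) = 1.438 g → mol O = 0.08989
Divide by the smallest (0.02996 mol N): C 2.000, H 5.000, N 1.000, O 3.000
Ratio ≈ 2:5:1:3, so the empirical formula is C2H5NO3

C2H5NO3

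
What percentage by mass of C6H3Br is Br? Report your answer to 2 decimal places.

51.55%

Molar mass = 6(12.01) + 3(1.008) + 1(79.90) = 154.984 g/mol
Mass of Br per mole = 1 × 79.90 = 79.900 g
% Br = 79.900 / 154.984 × 100 = 51.55%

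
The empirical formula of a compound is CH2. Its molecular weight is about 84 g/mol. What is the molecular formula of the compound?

Empirical-formula mass = 14.03 g/mol
n = 84 / 14.03 = 5.99 ≈ 6
Molecular formula = (CH2)6 = C6H12

C6H12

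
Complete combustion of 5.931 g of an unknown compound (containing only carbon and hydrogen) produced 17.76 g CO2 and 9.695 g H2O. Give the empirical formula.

C3H8

mol C = 17.76 / 44.01 = 0.4035; mass C = 0.4035 × 12.01 = 4.847 g
mol H = 2 × (9.695 / 18.02) = 1.076; mass H = 1.076 × 1.008 = 1.085 g
Ratios (÷ 0.4035): C 1.000, H 2.666
Multiply by 3: C 3.00, H 8.00 → C3H8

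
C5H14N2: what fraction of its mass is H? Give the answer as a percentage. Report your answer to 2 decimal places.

13.81%

Molar mass = 5(12.01) + 14(1.008) + 2(14.01) = 102.182 g/mol
Mass of H per mole = 14 × 1.008 = 14.112 g
% H = 14.112 / 102.182 × 100 = 13.81%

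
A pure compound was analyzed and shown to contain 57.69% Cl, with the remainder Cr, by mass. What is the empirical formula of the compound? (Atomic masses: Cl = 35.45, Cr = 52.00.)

Assume 100 g: 57.69 g Cl, 42.31 g Cr.
Cl: 57.69 g ÷ 35.45 g/mol = 1.627 mol
Cr: 42.31 g ÷ 52.00 g/mol = 0.8137 mol
Divide by the smallest (0.8137 mol Cr): Cl 2.000, Cr 1.000
≈ 2:1 → Cl2Cr

Cl2Cr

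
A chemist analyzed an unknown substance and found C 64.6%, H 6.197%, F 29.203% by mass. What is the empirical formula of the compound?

C7H8F2

Assume 100 g: 64.6 g C, 6.197 g H, 29.203 g F.
n(C) = 64.6/12.01 = 5.379, n(H) = 6.197/1.008 = 6.148, n(F) = 29.203/19.00 = 1.537
Smallest is F at 1.537 mol; normalising gives C 3.500, H 4.000, F 1.000
Multiply by 2: C 7.00, H 8.00, F 2.00 → C7H8F2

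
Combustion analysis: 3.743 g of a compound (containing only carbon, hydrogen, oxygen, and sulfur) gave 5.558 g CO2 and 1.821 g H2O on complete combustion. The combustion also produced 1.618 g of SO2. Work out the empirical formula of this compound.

mol C = 5.558 / 44.01 = 0.1263; mass C = 0.1263 × 12.01 = 1.517 g
mol H = 2 × (1.821 / 18.02) = 0.2021; mass H = 0.2021 × 1.008 = 0.2037 g
mol S = 1.618 / 64.07 = 0.02525; mass S = 0.8099 g
mass O = 3.743 − (2.530) = 1.213 g → mol O = 0.07579
Smallest is S at 0.02525 mol; normalising gives C 5.001, H 8.003, O 3.001, S 1.000
≈ 5:8:3:1 → C5H8O3S

C5H8O3S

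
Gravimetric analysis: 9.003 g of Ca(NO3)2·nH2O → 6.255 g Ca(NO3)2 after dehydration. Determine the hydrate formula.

Ca(NO3)2·4H2O

Mass of water lost = 9.003 − 6.255 = 2.748 g → 2.748 / 18.02 = 0.1525 mol H2O
Molar mass of Ca(NO3)2 = 164.10 g/mol → mol Ca(NO3)2 = 6.255 / 164.10 = 0.03812
n = 0.1525 / 0.03812 = 4.00 ≈ 4 → Ca(NO3)2·4H2O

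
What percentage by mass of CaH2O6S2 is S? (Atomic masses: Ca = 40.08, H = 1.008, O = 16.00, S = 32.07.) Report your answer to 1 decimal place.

31.7%

Molar mass = 1(40.08) + 2(1.008) + 6(16.00) + 2(32.07) = 202.236 g/mol
Mass of S per mole = 2 × 32.07 = 64.140 g
% S = 64.140 / 202.236 × 100 = 31.7%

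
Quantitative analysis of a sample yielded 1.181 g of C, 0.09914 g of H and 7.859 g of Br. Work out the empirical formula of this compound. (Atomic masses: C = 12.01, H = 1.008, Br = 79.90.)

C: 1.181 g ÷ 12.01 g/mol = 0.09833 mol
H: 0.09914 g ÷ 1.008 g/mol = 0.09835 mol
Br: 7.859 g ÷ 79.90 g/mol = 0.09836 mol
Divide by the smallest (0.09833 mol C): C 1.000, H 1.000, Br 1.000
→ CHBr

CHBr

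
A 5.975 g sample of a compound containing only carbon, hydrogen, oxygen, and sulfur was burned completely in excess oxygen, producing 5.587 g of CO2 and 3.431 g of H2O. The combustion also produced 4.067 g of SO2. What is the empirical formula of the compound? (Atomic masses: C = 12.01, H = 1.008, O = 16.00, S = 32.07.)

C2H6O2S

mol C = 5.587 / 44.01 = 0.1269; mass C = 0.1269 × 12.01 = 1.525 g
mol H = 2 × (3.431 / 18.02) = 0.3808; mass H = 0.3808 × 1.008 = 0.3838 g
mol S = 4.067 / 64.07 = 0.06348; mass S = 2.036 g
mass O = 5.975 − (3.944) = 2.031 g → mol O = 0.1269
Divide by the smallest (0.06348 mol S): C 2.000, H 5.999, O 2.000, S 1.000
Ratio ≈ 2:6:2:1, so the empirical formula is C2H6O2S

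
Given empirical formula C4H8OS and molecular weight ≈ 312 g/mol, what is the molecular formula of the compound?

C12H24O3S3

Empirical-formula mass = 104.17 g/mol
n = 312 / 104.17 = 2.99 ≈ 3
Molecular formula = (C4H8OS)3 = C12H24O3S3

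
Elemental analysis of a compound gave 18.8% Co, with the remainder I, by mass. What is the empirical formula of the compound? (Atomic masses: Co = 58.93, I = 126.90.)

CoI2

Assume 100 g: 18.8 g Co, 81.2 g I.
Moles — Co: 18.8 / 58.93 = 0.319 mol; I: 81.2 / 126.90 = 0.6399 mol
Divide by the smallest (0.319 mol Co): Co 1.000, I 2.006
≈ 1:2 → CoI2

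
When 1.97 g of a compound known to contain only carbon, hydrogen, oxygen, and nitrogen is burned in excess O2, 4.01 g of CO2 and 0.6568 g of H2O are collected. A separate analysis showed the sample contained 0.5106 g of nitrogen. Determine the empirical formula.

mol C = 4.01 / 44.01 = 0.09112; mass C = 0.09112 × 12.01 = 1.094 g
mol H = 2 × (0.6568 / 18.02) = 0.07290; mass H = 0.07290 × 1.008 = 0.07348 g
mol N = 0.5106 / 14.01 = 0.03645
mass O = 1.97 − (1.678) = 0.2916 g → mol O = 0.01823
Ratios (÷ 0.01823): C 4.999, H 4.000, N 2.000, O 1.000
Ratio ≈ 5:4:2:1, so the empirical formula is C5H4N2O

C5H4N2O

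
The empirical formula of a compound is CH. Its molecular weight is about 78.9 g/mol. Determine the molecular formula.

Empirical-formula mass = 13.02 g/mol
n = 78.9 / 13.02 = 6.06 ≈ 6
Molecular formula = (CH)6 = C6H6

C6H6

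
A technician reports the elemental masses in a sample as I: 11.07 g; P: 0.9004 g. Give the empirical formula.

I3P

I: 11.07 g ÷ 126.90 g/mol = 0.08723 mol
P: 0.9004 g ÷ 30.97 g/mol = 0.02907 mol
Ratios (÷ 0.02907): I 3.000, P 1.000
Ratio ≈ 3:1, so the empirical formula is I3P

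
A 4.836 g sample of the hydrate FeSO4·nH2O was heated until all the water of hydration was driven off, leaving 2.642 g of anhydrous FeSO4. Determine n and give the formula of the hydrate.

Mass of water lost = 4.836 − 2.642 = 2.194 g → 2.194 / 18.02 = 0.1218 mol H2O
Molar mass of FeSO4 = 151.92 g/mol → mol FeSO4 = 2.642 / 151.92 = 0.01739
n = 0.1218 / 0.01739 = 7.00 ≈ 7 → FeSO4·7H2O

FeSO4·7H2O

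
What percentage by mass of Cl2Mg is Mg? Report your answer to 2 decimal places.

Molar mass = 2(35.45) + 1(24.31) = 95.210 g/mol
Mass of Mg per mole = 1 × 24.31 = 24.310 g
% Mg = 24.310 / 95.210 × 100 = 25.53%

25.53%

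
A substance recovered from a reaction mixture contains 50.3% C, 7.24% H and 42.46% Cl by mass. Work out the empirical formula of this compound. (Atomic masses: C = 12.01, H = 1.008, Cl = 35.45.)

Assume 100 g: 50.3 g C, 7.24 g H, 42.46 g Cl.
Moles — C: 50.3 / 12.01 = 4.188 mol; H: 7.24 / 1.008 = 7.183 mol; Cl: 42.46 / 35.45 = 1.198 mol
Divide by the smallest (1.198 mol Cl): C 3.497, H 5.997, Cl 1.000
Multiply by 2: C 6.99, H 11.99, Cl 2.00 → C7H12Cl2

C7H12Cl2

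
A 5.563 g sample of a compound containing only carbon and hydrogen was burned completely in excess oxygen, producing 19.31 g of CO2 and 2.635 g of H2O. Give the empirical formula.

C3H2

mol C = 19.31 / 44.01 = 0.4388; mass C = 0.4388 × 12.01 = 5.270 g
mol H = 2 × (2.635 / 18.02) = 0.2925; mass H = 0.2925 × 1.008 = 0.2948 g
Divide by the smallest (0.2925 mol H): C 1.500, H 1.000
Multiply by 2: C 3.00, H 2.00 → C3H2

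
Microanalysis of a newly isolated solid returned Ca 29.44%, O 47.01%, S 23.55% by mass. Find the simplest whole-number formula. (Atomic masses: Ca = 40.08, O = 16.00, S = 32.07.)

Assume 100 g: 29.44 g Ca, 47.01 g O, 23.55 g S.
Moles — Ca: 29.44 / 40.08 = 0.7345 mol; O: 47.01 / 16.00 = 2.938 mol; S: 23.55 / 32.07 = 0.7343 mol
Smallest is S at 0.7343 mol; normalising gives Ca 1.000, O 4.001, S 1.000
≈ 1:4:1 → CaO4S

CaO4S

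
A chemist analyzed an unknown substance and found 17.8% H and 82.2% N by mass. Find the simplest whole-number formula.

H3N

Assume 100 g: 17.8 g H, 82.2 g N.
Moles — H: 17.8 / 1.008 = 17.66 mol; N: 82.2 / 14.01 = 5.867 mol
Smallest is N at 5.867 mol; normalising gives H 3.010, N 1.000
≈ 3:1 → H3N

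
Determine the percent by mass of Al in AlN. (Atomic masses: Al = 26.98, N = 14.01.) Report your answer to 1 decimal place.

65.8%

Molar mass = 1(26.98) + 1(14.01) = 40.990 g/mol
Mass of Al per mole = 1 × 26.98 = 26.980 g
% Al = 26.980 / 40.990 × 100 = 65.8%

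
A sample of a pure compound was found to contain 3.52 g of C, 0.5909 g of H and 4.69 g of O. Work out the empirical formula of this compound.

n(C) = 3.52/12.01 = 0.2931, n(H) = 0.5909/1.008 = 0.5862, n(O) = 4.69/16.00 = 0.2931
Divide by the smallest (0.2931 mol C): C 1.000, H 2.000, O 1.000
→ CH2O

CH2O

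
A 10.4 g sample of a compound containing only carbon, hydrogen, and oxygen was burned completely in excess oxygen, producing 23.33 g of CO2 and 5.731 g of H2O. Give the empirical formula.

mol C = 23.33 / 44.01 = 0.5301; mass C = 0.5301 × 12.01 = 6.367 g
mol H = 2 × (5.731 / 18.02) = 0.6361; mass H = 0.6361 × 1.008 = 0.6412 g
mass O = 10.4 − (7.008) = 3.392 g → mol O = 0.2120
Ratios (÷ 0.212): C 2.500, H 3.000, O 1.000
Multiply by 2: C 5.00, H 6.00, O 2.00 → C5H6O2

C5H6O2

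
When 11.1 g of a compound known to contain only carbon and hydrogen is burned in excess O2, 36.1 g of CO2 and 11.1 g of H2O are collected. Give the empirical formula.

mol C = 36.1 / 44.01 = 0.8203; mass C = 0.8203 × 12.01 = 9.851 g
mol H = 2 × (11.1 / 18.02) = 1.232; mass H = 1.232 × 1.008 = 1.242 g
Divide by the smallest (0.8203 mol C): C 1.000, H 1.502
Scaling by 2: C 2.00, H 3.00 → C2H3

C2H3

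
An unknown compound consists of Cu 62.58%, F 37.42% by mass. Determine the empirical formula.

Assume 100 g: 62.58 g Cu, 37.42 g F.
n(Cu) = 62.58/63.55 = 0.9847, n(F) = 37.42/19.00 = 1.969
Smallest is Cu at 0.9847 mol; normalising gives Cu 1.000, F 2.000
≈ 1:2 → CuF2

CuF2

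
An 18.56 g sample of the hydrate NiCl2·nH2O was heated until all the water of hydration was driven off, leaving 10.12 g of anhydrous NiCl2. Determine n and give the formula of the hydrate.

Mass of water lost = 18.56 − 10.12 = 8.44 g → 8.44 / 18.02 = 0.4684 mol H2O
Molar mass of NiCl2 = 129.59 g/mol → mol NiCl2 = 10.12 / 129.59 = 0.07809
n = 0.4684 / 0.07809 = 6.00 ≈ 6 → NiCl2·6H2O

NiCl2·6H2O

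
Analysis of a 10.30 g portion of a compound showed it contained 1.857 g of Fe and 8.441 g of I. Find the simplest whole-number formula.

FeI2

Fe: 1.857 g ÷ 55.85 g/mol = 0.03325 mol
I: 8.441 g ÷ 126.90 g/mol = 0.06652 mol
Divide by the smallest (0.03325 mol Fe): Fe 1.000, I 2.001
≈ 1:2 → FeI2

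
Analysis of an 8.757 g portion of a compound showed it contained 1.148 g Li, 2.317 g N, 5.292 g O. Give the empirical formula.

n(Li) = 1.148/6.94 = 0.1654, n(N) = 2.317/14.01 = 0.1654, n(O) = 5.292/16.00 = 0.3307
Divide by the smallest (0.1654 mol N): Li 1.000, N 1.000, O 2.000
≈ 1:1:2 → LiNO2

LiNO2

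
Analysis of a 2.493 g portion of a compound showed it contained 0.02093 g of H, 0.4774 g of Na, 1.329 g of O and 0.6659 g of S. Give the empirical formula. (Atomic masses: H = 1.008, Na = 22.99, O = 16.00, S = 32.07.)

n(H) = 0.02093/1.008 = 0.02076, n(Na) = 0.4774/22.99 = 0.02077, n(O) = 1.329/16.00 = 0.08306, n(S) = 0.6659/32.07 = 0.02076
Divide by the smallest (0.02076 mol H): H 1.000, Na 1.000, O 4.000, S 1.000
→ HNaO4S

HNaO4S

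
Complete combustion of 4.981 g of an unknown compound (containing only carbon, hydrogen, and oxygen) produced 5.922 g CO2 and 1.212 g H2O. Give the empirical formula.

mol C = 5.922 / 44.01 = 0.1346; mass C = 0.1346 × 12.01 = 1.616 g
mol H = 2 × (1.212 / 18.02) = 0.1345; mass H = 0.1345 × 1.008 = 0.1356 g
mass O = 4.981 − (1.752) = 3.229 g → mol O = 0.2018
Smallest is H at 0.1345 mol; normalising gives C 1.000, H 1.000, O 1.500
Multiply by 2: C 2.00, H 2.00, O 3.00 → C2H2O3

C2H2O3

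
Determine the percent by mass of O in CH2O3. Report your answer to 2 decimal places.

Molar mass = 1(12.01) + 2(1.008) + 3(16.00) = 62.026 g/mol
Mass of O per mole = 3 × 16.00 = 48.000 g
% O = 48.000 / 62.026 × 100 = 77.39%

77.39%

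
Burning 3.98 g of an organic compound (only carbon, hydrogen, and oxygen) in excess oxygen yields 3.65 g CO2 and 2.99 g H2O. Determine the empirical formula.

mol C = 3.65 / 44.01 = 0.08294; mass C = 0.08294 × 12.01 = 0.9961 g
mol H = 2 × (2.99 / 18.02) = 0.3319; mass H = 0.3319 × 1.008 = 0.3345 g
mass O = 3.98 − (1.331) = 2.649 g → mol O = 0.1656
Smallest is C at 0.08294 mol; normalising gives C 1.000, H 4.001, O 1.997
→ CH4O2

CH4O2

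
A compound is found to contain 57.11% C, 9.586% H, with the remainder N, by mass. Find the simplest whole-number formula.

C2H4N

Assume 100 g: 57.11 g C, 9.586 g H, 33.304 g N.
Moles — C: 57.11 / 12.01 = 4.755 mol; H: 9.586 / 1.008 = 9.51 mol; N: 33.304 / 14.01 = 2.377 mol
Smallest is N at 2.377 mol; normalising gives C 2.000, H 4.001, N 1.000
Ratio ≈ 2:4:1, so the empirical formula is C2H4N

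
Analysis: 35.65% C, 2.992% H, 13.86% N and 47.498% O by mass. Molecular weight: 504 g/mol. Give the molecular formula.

C15H15N5O15

Assume 100 g: 35.65 g C, 2.992 g H, 13.86 g N, 47.498 g O.
C: 35.65 g ÷ 12.01 g/mol = 2.968 mol
H: 2.992 g ÷ 1.008 g/mol = 2.968 mol
N: 13.86 g ÷ 14.01 g/mol = 0.9893 mol
O: 47.498 g ÷ 16.00 g/mol = 2.969 mol
Smallest is N at 0.9893 mol; normalising gives C 3.000, H 3.000, N 1.000, O 3.001
→ C3H3NO3
Empirical-formula mass = 101.06 g/mol
n = 504 / 101.06 = 4.99 ≈ 5
Molecular formula = (C3H3NO3)×5 = C15H15N5O15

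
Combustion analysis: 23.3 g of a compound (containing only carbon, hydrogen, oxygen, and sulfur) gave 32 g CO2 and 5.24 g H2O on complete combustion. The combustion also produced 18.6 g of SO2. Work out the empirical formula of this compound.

C5H4O2S2

mol C = 32 / 44.01 = 0.7271; mass C = 0.7271 × 12.01 = 8.733 g
mol H = 2 × (5.24 / 18.02) = 0.5816; mass H = 0.5816 × 1.008 = 0.5862 g
mol S = 18.6 / 64.07 = 0.2903; mass S = 9.310 g
mass O = 23.3 − (18.63) = 4.671 g → mol O = 0.2919
Smallest is S at 0.2903 mol; normalising gives C 2.505, H 2.003, O 1.006, S 1.000
Scaling by 2: C 5.01, H 4.01, O 2.01, S 2.00 → C5H4O2S2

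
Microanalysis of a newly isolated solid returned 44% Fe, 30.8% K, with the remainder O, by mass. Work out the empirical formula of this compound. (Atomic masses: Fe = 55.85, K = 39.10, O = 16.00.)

Assume 100 g: 44 g Fe, 30.8 g K, 25.2 g O.
n(Fe) = 44/55.85 = 0.7878, n(K) = 30.8/39.10 = 0.7877, n(O) = 25.2/16.00 = 1.575
Ratios (÷ 0.7877): Fe 1.000, K 1.000, O 1.999
≈ 1:1:2 → FeKO2

FeKO2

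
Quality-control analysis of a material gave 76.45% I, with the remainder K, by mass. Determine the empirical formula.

IK

Assume 100 g: 76.45 g I, 23.55 g K.
n(I) = 76.45/126.90 = 0.6024, n(K) = 23.55/39.10 = 0.6023
Smallest is K at 0.6023 mol; normalising gives I 1.000, K 1.000
→ IK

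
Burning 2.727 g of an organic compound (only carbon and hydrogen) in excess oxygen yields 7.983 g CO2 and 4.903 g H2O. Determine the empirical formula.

mol C = 7.983 / 44.01 = 0.1814; mass C = 0.1814 × 12.01 = 2.179 g
mol H = 2 × (4.903 / 18.02) = 0.5442; mass H = 0.5442 × 1.008 = 0.5485 g
Divide by the smallest (0.1814 mol C): C 1.000, H 3.000
→ CH3

CH3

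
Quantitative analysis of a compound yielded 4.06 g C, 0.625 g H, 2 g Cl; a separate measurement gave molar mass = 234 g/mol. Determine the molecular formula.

C12H22Cl2

C: 4.06 g ÷ 12.01 g/mol = 0.3381 mol
H: 0.625 g ÷ 1.008 g/mol = 0.62 mol
Cl: 2 g ÷ 35.45 g/mol = 0.05642 mol
Ratios (÷ 0.05642): C 5.992, H 10.990, Cl 1.000
→ C6H11Cl
Empirical-formula mass = 118.60 g/mol
n = 234 / 118.60 = 1.97 ≈ 2
Molecular formula = (C6H11Cl)×2 = C12H22Cl2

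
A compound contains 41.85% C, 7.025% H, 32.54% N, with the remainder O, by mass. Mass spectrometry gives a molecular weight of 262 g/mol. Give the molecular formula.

Assume 100 g: 41.85 g C, 7.025 g H, 32.54 g N, 18.585 g O.
C: 41.85 g ÷ 12.01 g/mol = 3.485 mol
H: 7.025 g ÷ 1.008 g/mol = 6.969 mol
N: 32.54 g ÷ 14.01 g/mol = 2.323 mol
O: 18.585 g ÷ 16.00 g/mol = 1.162 mol
Ratios (÷ 1.162): C 3.000, H 6.000, N 2.000, O 1.000
Ratio ≈ 3:6:2:1, so the empirical formula is C3H6N2O
Empirical-formula mass = 86.10 g/mol
n = 262 / 86.10 = 3.04 ≈ 3
Molecular formula = (C3H6N2O)×3 = C9H18N6O3

C9H18N6O3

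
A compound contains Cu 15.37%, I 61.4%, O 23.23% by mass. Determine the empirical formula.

Assume 100 g: 15.37 g Cu, 61.4 g I, 23.23 g O.
n(Cu) = 15.37/63.55 = 0.2419, n(I) = 61.4/126.90 = 0.4838, n(O) = 23.23/16.00 = 1.452
Divide by the smallest (0.2419 mol Cu): Cu 1.000, I 2.001, O 6.003
≈ 1:2:6 → CuI2O6

CuI2O6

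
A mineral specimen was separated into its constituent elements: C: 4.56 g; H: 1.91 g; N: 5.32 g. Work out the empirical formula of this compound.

CH5N

C: 4.56 g ÷ 12.01 g/mol = 0.3797 mol
H: 1.91 g ÷ 1.008 g/mol = 1.895 mol
N: 5.32 g ÷ 14.01 g/mol = 0.3797 mol
Divide by the smallest (0.3797 mol C): C 1.000, H 4.991, N 1.000
→ CH5N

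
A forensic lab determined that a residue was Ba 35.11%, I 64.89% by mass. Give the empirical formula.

Assume 100 g: 35.11 g Ba, 64.89 g I.
Moles — Ba: 35.11 / 137.33 = 0.2557 mol; I: 64.89 / 126.90 = 0.5113 mol
Smallest is Ba at 0.2557 mol; normalising gives Ba 1.000, I 2.000
≈ 1:2 → BaI2

BaI2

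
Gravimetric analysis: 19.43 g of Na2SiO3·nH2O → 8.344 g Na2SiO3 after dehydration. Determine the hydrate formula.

Na2SiO3·9H2O

Mass of water lost = 19.43 − 8.344 = 11.09 g → 11.09 / 18.02 = 0.6152 mol H2O
Molar mass of Na2SiO3 = 122.07 g/mol → mol Na2SiO3 = 8.344 / 122.07 = 0.06835
n = 0.6152 / 0.06835 = 9.00 ≈ 9 → Na2SiO3·9H2O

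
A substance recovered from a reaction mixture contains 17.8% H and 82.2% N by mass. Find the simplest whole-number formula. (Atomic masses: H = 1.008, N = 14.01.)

H3N

Assume 100 g: 17.8 g H, 82.2 g N.
n(H) = 17.8/1.008 = 17.66, n(N) = 82.2/14.01 = 5.867
Divide by the smallest (5.867 mol N): H 3.010, N 1.000
→ H3N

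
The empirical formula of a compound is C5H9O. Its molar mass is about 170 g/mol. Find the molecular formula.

C10H18O2

Empirical-formula mass = 85.12 g/mol
n = 170 / 85.12 = 2.00 ≈ 2
Molecular formula = (C5H9O)2 = C10H18O2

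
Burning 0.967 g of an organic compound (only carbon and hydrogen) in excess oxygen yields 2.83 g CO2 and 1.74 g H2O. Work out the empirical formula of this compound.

CH3

mol C = 2.83 / 44.01 = 0.06430; mass C = 0.06430 × 12.01 = 0.7723 g
mol H = 2 × (1.74 / 18.02) = 0.1931; mass H = 0.1931 × 1.008 = 0.1947 g
Divide by the smallest (0.0643 mol C): C 1.000, H 3.003
→ CH3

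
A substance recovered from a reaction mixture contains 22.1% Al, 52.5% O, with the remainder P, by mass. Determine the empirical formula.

Assume 100 g: 22.1 g Al, 52.5 g O, 25.4 g P.
Al: 22.1 g ÷ 26.98 g/mol = 0.8191 mol
O: 52.5 g ÷ 16.00 g/mol = 3.281 mol
P: 25.4 g ÷ 30.97 g/mol = 0.8201 mol
Divide by the smallest (0.8191 mol Al): Al 1.000, O 4.006, P 1.001
→ AlO4P

AlO4P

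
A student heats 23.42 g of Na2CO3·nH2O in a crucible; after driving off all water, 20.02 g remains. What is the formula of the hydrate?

Na2CO3·H2O

Mass of water lost = 23.42 − 20.02 = 3.4 g → 3.4 / 18.02 = 0.1887 mol H2O
Molar mass of Na2CO3 = 105.99 g/mol → mol Na2CO3 = 20.02 / 105.99 = 0.1889
n = 0.1887 / 0.1889 = 1.00 ≈ 1 → Na2CO3·H2O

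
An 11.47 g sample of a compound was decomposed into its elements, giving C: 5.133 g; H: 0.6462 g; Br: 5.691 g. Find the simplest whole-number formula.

C: 5.133 g ÷ 12.01 g/mol = 0.4274 mol
H: 0.6462 g ÷ 1.008 g/mol = 0.6411 mol
Br: 5.691 g ÷ 79.90 g/mol = 0.07123 mol
Divide by the smallest (0.07123 mol Br): C 6.000, H 9.000, Br 1.000
Ratio ≈ 6:9:1, so the empirical formula is C6H9Br

C6H9Br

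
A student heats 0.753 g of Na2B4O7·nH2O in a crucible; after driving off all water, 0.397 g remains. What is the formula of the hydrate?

Na2B4O7·10H2O

Mass of water lost = 0.753 − 0.397 = 0.356 g → 0.356 / 18.02 = 0.01976 mol H2O
Molar mass of Na2B4O7 = 201.22 g/mol → mol Na2B4O7 = 0.397 / 201.22 = 0.001973
n = 0.01976 / 0.001973 = 10.01 ≈ 10 → Na2B4O7·10H2O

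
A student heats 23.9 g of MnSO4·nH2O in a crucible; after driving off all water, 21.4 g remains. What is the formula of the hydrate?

MnSO4·H2O

Mass of water lost = 23.9 − 21.4 = 2.5 g → 2.5 / 18.02 = 0.1387 mol H2O
Molar mass of MnSO4 = 151.01 g/mol → mol MnSO4 = 21.4 / 151.01 = 0.1417
n = 0.1387 / 0.1417 = 0.98 ≈ 1 → MnSO4·H2O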